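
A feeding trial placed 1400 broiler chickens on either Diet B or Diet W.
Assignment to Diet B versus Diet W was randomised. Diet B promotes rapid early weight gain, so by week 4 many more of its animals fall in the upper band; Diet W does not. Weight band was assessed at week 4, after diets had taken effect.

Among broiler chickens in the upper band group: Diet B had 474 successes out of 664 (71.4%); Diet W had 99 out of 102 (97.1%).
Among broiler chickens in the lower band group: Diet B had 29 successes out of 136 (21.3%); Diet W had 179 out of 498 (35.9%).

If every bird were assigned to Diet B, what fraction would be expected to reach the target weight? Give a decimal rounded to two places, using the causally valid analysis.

Week-4 weight band here is a post-treatment variable shaped by the diet; conditioning on it would introduce bias rather than remove it. The overall comparison is the causal one.
So P(outcome | do(Diet B)) is just the pooled rate for Diet B: 503/800 = 0.629.

0.63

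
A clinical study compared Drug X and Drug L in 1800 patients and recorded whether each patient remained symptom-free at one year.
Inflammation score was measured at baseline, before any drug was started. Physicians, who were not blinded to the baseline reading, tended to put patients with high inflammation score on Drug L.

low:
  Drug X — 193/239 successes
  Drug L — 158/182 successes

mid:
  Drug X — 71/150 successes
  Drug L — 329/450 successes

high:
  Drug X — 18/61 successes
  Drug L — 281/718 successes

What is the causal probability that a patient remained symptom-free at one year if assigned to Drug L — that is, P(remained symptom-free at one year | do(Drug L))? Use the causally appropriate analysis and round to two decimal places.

0.62

Inflammation score is set before the drug has any effect — it is not caused by the drug — and it independently drives the outcome. That makes it a confounder, so the causal comparison is within inflammation score levels.
Standardising Drug L to the population inflammation score mix: 0.234·158/182 + 0.333·329/450 + 0.433·281/718 = 0.616.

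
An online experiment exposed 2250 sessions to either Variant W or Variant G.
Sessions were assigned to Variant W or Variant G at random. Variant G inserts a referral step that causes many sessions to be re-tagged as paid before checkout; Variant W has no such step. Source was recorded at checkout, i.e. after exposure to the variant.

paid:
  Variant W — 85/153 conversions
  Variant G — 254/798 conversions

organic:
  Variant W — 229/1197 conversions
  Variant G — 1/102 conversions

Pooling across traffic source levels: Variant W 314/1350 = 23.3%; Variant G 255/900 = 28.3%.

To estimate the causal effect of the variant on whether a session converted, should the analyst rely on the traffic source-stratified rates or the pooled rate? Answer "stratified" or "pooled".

pooled

The stratified and pooled comparisons disagree (Variant W wins within each traffic source; Variant G wins overall), so the answer turns on the causal role of traffic source.
Traffic source is downstream of the variant. One should not condition on a consequence of treatment, so the overall rates are the right comparison.
Pooled: Variant W 23.3% vs Variant G 28.3%; Variant G is higher overall.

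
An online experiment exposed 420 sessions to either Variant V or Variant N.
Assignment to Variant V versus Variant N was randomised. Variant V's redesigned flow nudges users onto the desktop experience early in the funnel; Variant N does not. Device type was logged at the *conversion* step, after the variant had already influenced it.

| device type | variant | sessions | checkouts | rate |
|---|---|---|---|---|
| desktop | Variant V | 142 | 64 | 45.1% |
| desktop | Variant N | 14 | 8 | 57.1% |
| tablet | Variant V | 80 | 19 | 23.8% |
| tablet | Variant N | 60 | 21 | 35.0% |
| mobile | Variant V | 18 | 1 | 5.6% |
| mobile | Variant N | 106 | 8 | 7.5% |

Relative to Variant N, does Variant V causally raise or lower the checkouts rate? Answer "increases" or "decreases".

increases

Device type lies on the pathway variant → device type → outcome, so adjusting for it blocks the indirect effect. For the total causal effect of variant, use the unadjusted pooled rates.
Pooled: Variant V 35.0% vs Variant N 20.6%; Variant V is higher overall.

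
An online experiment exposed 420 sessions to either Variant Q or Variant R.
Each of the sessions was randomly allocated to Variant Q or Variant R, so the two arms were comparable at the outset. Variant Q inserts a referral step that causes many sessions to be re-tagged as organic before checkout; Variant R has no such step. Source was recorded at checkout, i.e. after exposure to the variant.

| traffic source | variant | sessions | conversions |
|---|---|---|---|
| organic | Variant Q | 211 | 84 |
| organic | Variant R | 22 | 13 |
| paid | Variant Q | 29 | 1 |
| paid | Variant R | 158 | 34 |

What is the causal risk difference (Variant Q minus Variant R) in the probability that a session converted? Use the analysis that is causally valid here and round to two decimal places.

Variant R is higher inside every traffic source stratum but Variant Q is higher in aggregate. Whether to stratify depends on how traffic source relates to the variant.
Traffic source here is a post-treatment variable shaped by the variant; conditioning on it would introduce bias rather than remove it. The overall comparison is the causal one.
The causal difference is the pooled difference: 0.354 − 0.261 = +0.093.

+0.09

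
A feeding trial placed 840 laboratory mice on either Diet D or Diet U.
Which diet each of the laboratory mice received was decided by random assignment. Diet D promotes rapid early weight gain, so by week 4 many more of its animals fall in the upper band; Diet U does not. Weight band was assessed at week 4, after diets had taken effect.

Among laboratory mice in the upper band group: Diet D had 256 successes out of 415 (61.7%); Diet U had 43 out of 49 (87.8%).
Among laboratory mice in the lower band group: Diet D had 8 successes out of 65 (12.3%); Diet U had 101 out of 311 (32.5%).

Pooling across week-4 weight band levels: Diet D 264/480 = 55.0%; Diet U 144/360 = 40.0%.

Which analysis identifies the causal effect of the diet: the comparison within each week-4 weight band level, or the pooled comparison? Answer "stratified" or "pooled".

The week-4 weight band-specific comparison favours Diet U throughout, but the pooled figures favour Diet D. The question is whether to condition on week-4 weight band.
The distribution of week-4 weight band is itself part of what the diet does — it is an intermediate outcome. Holding it fixed would remove that part of the effect; the total effect is the pooled difference.
Pooled: Diet D 55.0% vs Diet U 40.0%; Diet D is higher overall.

pooled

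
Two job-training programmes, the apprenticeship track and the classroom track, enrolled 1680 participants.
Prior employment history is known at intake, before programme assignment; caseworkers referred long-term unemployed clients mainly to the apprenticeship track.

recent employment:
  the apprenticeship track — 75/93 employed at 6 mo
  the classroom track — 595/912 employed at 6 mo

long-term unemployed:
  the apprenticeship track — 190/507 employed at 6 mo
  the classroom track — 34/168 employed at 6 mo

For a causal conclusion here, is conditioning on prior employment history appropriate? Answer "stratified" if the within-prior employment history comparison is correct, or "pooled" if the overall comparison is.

The imbalance in prior employment history arose from how participants were allocated, not from anything the programme did; and prior employment history independently affects the outcome. The pooled gap is confounded — condition on prior employment history.
Within each level — recent employment: 80.6% vs 65.2%; long-term unemployed: 37.5% vs 20.2% — the apprenticeship track is higher every time.

stratified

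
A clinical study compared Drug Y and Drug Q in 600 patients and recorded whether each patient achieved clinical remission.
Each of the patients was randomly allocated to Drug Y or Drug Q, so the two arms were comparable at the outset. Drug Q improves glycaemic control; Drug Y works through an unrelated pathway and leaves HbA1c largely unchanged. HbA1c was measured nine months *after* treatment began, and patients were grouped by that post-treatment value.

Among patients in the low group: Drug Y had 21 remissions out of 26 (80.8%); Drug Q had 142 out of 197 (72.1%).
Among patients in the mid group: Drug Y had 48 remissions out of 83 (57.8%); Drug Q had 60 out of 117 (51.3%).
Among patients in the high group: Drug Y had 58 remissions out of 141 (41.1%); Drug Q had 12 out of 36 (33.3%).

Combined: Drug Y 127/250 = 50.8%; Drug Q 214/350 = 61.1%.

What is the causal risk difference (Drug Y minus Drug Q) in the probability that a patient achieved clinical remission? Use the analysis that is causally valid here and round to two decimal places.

Stratifying would compare drugs among patients the drugs themselves sorted into HbA1c groups — a form of selection on an intermediate. The unconditioned pooled rates give the total causal effect.
The causal difference is the pooled difference: 0.508 − 0.611 = -0.103.

-0.10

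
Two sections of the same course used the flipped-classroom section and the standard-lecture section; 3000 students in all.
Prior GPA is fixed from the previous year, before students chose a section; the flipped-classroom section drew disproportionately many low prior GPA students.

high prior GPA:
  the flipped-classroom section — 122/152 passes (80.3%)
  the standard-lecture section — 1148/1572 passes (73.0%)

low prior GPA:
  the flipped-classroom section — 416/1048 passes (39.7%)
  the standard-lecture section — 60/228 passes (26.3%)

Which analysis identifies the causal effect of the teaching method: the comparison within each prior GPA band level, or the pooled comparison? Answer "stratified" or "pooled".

stratified

The stratified and pooled comparisons disagree (the flipped-classroom section wins within each prior GPA band; the standard-lecture section wins overall), so the answer turns on the causal role of prior GPA band.
Prior GPA band satisfies the back-door criterion: it is not a descendant of the teaching method, and it blocks the spurious path from teaching method to outcome. Adjusting for it (i.e., using the within-prior GPA band rates) gives the causal effect.
Within each level — high prior GPA: 80.3% vs 73.0%; low prior GPA: 39.7% vs 26.3% — the flipped-classroom section is higher every time.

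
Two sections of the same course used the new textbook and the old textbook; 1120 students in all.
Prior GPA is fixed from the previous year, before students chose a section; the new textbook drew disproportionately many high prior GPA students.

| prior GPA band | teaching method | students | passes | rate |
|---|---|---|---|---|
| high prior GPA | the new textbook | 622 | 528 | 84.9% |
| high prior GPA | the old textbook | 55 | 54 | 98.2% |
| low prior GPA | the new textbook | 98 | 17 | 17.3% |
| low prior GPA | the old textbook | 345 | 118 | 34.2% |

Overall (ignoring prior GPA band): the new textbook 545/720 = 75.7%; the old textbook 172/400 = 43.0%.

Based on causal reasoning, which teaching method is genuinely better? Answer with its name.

the old textbook

Prior GPA band differs across teaching methods for reasons unrelated to any effect of the teaching method itself, and it separately predicts the outcome — a classic confounder. We must compare within prior GPA band levels.
Within each level — high prior GPA: 84.9% vs 98.2%; low prior GPA: 17.3% vs 34.2% — the old textbook is higher every time.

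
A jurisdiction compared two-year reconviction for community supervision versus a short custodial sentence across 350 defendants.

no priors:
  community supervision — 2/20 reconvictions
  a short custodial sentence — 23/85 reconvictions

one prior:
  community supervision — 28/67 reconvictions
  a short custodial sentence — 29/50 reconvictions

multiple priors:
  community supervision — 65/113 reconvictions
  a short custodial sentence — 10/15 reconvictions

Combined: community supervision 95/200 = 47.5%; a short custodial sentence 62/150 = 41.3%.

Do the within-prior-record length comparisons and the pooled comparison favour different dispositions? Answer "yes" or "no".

yes

Within each prior-record length level (no priors 10.0% vs 27.1%; one prior 41.8% vs 58.0%; multiple priors 57.5% vs 66.7%), community supervision has the lower rate every time. Pooled: 47.5% vs 41.3% — a short custodial sentence has the lower rate overall. The two comparisons disagree.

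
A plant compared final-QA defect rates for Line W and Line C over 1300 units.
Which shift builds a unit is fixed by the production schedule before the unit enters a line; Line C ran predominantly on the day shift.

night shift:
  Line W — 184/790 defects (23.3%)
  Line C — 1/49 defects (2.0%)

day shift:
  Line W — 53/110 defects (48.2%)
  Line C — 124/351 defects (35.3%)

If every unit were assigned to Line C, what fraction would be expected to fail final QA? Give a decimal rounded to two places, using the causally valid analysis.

0.14

Nothing the line does changes shift; the imbalance is an allocation artefact. With shift also predicting the outcome, the pooled figure is confounded, and the within-stratum comparison is the causal one.
Standardising Line C to the population shift mix: 0.645·1/49 + 0.355·124/351 = 0.138.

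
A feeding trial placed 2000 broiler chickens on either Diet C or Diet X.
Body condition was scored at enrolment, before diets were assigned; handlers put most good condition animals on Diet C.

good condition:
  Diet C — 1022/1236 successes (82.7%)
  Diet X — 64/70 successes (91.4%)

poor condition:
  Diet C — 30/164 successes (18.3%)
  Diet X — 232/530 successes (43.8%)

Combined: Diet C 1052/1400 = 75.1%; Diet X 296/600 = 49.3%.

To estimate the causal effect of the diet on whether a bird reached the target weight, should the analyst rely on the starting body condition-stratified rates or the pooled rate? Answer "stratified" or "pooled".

stratified

The imbalance in starting body condition arose from how broiler chickens were allocated, not from anything the diet did; and starting body condition independently affects the outcome. The pooled gap is confounded — condition on starting body condition.
Within each level — good condition: 82.7% vs 91.4%; poor condition: 18.3% vs 43.8% — Diet X is higher every time.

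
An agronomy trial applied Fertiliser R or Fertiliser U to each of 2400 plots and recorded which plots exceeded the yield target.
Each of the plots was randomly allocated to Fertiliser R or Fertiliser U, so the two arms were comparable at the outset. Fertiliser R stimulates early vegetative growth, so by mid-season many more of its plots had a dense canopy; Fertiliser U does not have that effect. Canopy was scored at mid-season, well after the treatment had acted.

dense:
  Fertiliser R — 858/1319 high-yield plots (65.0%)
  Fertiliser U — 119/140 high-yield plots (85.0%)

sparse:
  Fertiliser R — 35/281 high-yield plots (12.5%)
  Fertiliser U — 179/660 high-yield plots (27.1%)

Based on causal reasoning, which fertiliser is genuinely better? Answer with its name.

Fertiliser R

Mid-season canopy is recorded after the fertiliser and is itself shifted by it — it sits on the causal path from fertiliser to outcome. Conditioning on a mediator would strip out part of the effect we want; the pooled comparison gives the total causal effect.
Pooled: Fertiliser R 55.8% vs Fertiliser U 37.2%; Fertiliser R is higher overall.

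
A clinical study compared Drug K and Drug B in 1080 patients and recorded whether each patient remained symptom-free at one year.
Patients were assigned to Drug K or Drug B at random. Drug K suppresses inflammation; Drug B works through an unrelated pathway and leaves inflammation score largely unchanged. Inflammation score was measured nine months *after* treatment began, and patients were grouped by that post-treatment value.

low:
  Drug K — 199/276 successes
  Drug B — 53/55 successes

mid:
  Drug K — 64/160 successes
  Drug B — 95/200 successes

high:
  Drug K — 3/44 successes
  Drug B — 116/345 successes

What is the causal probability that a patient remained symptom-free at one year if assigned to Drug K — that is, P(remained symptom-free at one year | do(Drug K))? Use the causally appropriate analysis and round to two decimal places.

The stratified and pooled comparisons disagree (Drug B wins within each inflammation score; Drug K wins overall), so the answer turns on the causal role of inflammation score.
Stratifying would compare drugs among patients the drugs themselves sorted into inflammation score groups — a form of selection on an intermediate. The unconditioned pooled rates give the total causal effect.
So P(outcome | do(Drug K)) is just the pooled rate for Drug K: 266/480 = 0.554.

0.55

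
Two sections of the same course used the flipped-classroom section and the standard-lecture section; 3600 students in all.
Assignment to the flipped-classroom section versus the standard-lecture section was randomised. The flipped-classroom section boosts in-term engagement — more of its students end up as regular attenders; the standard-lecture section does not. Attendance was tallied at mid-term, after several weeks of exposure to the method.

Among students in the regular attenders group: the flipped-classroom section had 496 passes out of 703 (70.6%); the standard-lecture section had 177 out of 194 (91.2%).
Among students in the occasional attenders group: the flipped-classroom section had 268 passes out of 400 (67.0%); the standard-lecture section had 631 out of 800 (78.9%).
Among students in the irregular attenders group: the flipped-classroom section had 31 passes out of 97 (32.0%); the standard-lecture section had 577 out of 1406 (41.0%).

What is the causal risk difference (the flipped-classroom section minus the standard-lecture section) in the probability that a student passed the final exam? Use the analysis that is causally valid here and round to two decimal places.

+0.09

The mid-term attendance-specific comparison favours the standard-lecture section throughout, but the pooled figures favour the flipped-classroom section. The question is whether to condition on mid-term attendance.
Mid-term attendance is downstream of the teaching method. One should not condition on a consequence of treatment, so the overall rates are the right comparison.
The causal difference is the pooled difference: 0.662 − 0.577 = +0.085.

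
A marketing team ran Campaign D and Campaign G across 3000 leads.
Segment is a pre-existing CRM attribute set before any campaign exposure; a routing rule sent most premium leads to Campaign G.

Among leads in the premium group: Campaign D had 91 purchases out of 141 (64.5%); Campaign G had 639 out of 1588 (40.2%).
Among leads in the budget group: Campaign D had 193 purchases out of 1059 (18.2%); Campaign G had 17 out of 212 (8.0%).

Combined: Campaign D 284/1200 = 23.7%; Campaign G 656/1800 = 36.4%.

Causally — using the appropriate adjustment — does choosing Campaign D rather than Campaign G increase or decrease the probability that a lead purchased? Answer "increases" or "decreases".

Campaign D is higher inside every customer segment stratum but Campaign G is higher in aggregate. Whether to stratify depends on how customer segment relates to the campaign.
Nothing the campaign does changes customer segment; the imbalance is an allocation artefact. With customer segment also predicting the outcome, the pooled figure is confounded, and the within-stratum comparison is the causal one.
Within each level — premium: 64.5% vs 40.2%; budget: 18.2% vs 8.0% — Campaign D is higher every time.

increases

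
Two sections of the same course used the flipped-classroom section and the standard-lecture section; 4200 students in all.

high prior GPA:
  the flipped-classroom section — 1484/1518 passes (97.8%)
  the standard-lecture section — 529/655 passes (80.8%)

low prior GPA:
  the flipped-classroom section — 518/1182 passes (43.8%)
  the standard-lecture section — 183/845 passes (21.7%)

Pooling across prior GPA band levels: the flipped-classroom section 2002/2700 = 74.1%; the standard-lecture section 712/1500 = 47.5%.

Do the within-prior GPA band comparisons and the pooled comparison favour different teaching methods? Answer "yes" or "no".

no

Within each prior GPA band level (high prior GPA 97.8% vs 80.8%; low prior GPA 43.8% vs 21.7%), the flipped-classroom section has the higher rate every time. Pooled: 74.1% vs 47.5% — the flipped-classroom section has the higher rate overall. They agree.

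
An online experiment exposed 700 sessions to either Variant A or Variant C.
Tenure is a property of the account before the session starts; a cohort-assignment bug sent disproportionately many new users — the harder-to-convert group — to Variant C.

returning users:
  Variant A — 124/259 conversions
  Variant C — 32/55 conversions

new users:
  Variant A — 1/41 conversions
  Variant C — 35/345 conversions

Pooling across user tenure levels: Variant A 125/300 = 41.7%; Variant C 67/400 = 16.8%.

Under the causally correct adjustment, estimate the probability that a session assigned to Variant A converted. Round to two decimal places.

0.23

The user tenure-specific comparison favours Variant C throughout, but the pooled figures favour Variant A. The question is whether to condition on user tenure.
User tenure is set before the variant has any effect — it is not caused by the variant — and it independently drives the outcome. That makes it a confounder, so the causal comparison is within user tenure levels.
Standardising Variant A to the population user tenure mix: 0.449·124/259 + 0.551·1/41 = 0.228.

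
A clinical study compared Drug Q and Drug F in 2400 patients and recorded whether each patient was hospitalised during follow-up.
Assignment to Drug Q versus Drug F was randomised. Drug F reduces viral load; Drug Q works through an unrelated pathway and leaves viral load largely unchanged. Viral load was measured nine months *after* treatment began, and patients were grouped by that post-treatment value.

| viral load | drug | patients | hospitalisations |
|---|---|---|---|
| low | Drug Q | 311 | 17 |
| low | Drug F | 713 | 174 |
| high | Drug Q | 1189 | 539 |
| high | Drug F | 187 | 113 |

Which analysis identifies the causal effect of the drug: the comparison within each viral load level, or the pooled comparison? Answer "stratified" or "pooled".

Viral load here is a post-treatment variable shaped by the drug; conditioning on it would introduce bias rather than remove it. The overall comparison is the causal one.
Pooled: Drug Q 37.1% vs Drug F 31.9%; Drug F is lower overall.

pooled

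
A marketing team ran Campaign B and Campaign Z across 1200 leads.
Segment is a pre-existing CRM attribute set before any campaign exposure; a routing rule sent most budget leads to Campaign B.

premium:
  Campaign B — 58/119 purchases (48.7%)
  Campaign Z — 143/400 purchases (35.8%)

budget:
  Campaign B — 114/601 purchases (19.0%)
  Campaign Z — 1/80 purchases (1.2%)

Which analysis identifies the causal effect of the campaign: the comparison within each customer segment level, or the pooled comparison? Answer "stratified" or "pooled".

The customer segment-specific comparison favours Campaign B throughout, but the pooled figures favour Campaign Z. The question is whether to condition on customer segment.
Since customer segment is a pre-existing factor (not a product of the campaign) and it affects the outcome on its own, it is a confounder. The stratified rates, not the pooled rate, identify the causal effect.
Within each level — premium: 48.7% vs 35.8%; budget: 19.0% vs 1.2% — Campaign B is higher every time.

stratified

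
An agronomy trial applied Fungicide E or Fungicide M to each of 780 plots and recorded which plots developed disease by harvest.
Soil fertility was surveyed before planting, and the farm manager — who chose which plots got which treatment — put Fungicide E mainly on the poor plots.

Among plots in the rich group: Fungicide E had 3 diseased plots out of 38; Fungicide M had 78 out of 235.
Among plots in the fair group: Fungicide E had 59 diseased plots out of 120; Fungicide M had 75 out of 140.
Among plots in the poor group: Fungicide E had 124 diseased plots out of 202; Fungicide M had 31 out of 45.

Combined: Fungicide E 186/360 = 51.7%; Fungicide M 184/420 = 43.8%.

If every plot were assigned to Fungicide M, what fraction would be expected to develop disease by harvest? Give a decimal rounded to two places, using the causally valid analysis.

0.51

The stratified and pooled comparisons disagree (Fungicide E wins within each soil fertility; Fungicide M wins overall), so the answer turns on the causal role of soil fertility.
Nothing the fungicide does changes soil fertility; the imbalance is an allocation artefact. With soil fertility also predicting the outcome, the pooled figure is confounded, and the within-stratum comparison is the causal one.
Standardising Fungicide M to the population soil fertility mix: 0.350·78/235 + 0.333·75/140 + 0.317·31/45 = 0.513.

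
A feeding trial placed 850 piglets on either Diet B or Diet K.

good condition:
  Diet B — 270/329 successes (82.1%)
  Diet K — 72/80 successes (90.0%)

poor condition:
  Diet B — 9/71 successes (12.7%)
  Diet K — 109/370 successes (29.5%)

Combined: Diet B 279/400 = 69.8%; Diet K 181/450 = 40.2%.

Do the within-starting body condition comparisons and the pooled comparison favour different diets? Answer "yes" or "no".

yes

Within each starting body condition level (good condition 82.1% vs 90.0%; poor condition 12.7% vs 29.5%), Diet K has the higher rate every time. Pooled: 69.8% vs 40.2% — Diet B has the higher rate overall. The two comparisons disagree.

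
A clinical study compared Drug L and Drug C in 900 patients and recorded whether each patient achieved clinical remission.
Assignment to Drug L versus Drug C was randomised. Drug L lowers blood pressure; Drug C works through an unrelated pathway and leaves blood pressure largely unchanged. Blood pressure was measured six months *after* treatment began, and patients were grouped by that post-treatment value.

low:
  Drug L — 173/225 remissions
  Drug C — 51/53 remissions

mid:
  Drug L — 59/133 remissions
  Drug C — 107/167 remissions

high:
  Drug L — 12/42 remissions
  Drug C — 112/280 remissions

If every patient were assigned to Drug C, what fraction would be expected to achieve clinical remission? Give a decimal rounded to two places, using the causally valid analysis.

Drug C is higher inside every blood pressure stratum but Drug L is higher in aggregate. Whether to stratify depends on how blood pressure relates to the drug.
Because the drug influences blood pressure, blood pressure is a post-treatment mediator, not a confounder. Stratifying on it would bias the estimate; the causal effect is the crude pooled difference.
So P(outcome | do(Drug C)) is just the pooled rate for Drug C: 270/500 = 0.540.

0.54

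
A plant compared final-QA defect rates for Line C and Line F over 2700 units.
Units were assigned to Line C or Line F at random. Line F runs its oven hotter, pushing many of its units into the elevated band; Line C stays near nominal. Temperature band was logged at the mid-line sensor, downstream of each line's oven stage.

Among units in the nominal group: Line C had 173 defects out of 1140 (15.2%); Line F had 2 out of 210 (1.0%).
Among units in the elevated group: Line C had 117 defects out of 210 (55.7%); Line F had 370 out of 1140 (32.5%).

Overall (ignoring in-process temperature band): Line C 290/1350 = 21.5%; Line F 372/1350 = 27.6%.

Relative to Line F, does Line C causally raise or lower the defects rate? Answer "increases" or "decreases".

Within every in-process temperature band level Line F has the lower rate, yet pooled Line C does — Simpson's reversal.
Because the line influences in-process temperature band, in-process temperature band is a post-treatment mediator, not a confounder. Stratifying on it would bias the estimate; the causal effect is the crude pooled difference.
Pooled: Line C 21.5% vs Line F 27.6%; Line C is lower overall.

decreases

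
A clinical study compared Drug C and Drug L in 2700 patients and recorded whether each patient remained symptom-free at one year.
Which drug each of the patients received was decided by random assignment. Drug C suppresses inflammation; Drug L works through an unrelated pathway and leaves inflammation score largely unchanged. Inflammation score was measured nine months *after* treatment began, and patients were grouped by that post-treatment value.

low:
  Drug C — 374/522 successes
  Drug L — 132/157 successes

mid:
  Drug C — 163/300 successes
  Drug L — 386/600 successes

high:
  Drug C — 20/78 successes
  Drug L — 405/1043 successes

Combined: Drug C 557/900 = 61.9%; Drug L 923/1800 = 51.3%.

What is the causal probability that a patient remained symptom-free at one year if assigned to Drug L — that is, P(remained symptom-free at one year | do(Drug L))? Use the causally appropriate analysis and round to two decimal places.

0.51

Because the drug influences inflammation score, inflammation score is a post-treatment mediator, not a confounder. Stratifying on it would bias the estimate; the causal effect is the crude pooled difference.
So P(outcome | do(Drug L)) is just the pooled rate for Drug L: 923/1800 = 0.513.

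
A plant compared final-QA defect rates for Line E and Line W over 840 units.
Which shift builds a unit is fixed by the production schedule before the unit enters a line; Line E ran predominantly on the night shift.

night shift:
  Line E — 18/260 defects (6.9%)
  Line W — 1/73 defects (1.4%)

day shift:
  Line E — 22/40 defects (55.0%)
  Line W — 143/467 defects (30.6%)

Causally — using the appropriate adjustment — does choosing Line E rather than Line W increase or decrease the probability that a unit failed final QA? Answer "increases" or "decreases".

increases

Within every shift level Line W has the lower rate, yet pooled Line E does — Simpson's reversal.
Since shift is a pre-existing factor (not a product of the line) and it affects the outcome on its own, it is a confounder. The stratified rates, not the pooled rate, identify the causal effect.
Within each level — night shift: 6.9% vs 1.4%; day shift: 55.0% vs 30.6% — Line W is lower every time.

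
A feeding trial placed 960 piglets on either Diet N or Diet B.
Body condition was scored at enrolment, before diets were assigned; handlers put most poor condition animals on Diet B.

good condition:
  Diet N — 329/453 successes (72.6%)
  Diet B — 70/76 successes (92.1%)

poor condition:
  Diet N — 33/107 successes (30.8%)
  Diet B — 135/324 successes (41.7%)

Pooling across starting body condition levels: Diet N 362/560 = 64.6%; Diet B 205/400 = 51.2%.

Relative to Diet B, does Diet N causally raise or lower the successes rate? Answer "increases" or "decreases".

Starting body condition satisfies the back-door criterion: it is not a descendant of the diet, and it blocks the spurious path from diet to outcome. Adjusting for it (i.e., using the within-starting body condition rates) gives the causal effect.
Within each level — good condition: 72.6% vs 92.1%; poor condition: 30.8% vs 41.7% — Diet B is higher every time.

decreases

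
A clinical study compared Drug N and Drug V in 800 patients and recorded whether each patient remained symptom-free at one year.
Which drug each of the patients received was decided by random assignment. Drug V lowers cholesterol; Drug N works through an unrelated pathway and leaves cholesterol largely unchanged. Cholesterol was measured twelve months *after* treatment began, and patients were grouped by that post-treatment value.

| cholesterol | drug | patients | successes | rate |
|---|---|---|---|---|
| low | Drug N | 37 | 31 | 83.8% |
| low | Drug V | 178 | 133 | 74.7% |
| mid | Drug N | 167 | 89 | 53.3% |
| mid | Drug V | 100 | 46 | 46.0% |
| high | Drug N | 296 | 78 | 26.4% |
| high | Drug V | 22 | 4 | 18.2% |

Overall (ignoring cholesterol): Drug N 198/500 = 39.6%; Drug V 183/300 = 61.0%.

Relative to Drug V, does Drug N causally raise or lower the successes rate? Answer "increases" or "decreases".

Stratifying would compare drugs among patients the drugs themselves sorted into cholesterol groups — a form of selection on an intermediate. The unconditioned pooled rates give the total causal effect.
Pooled: Drug N 39.6% vs Drug V 61.0%; Drug V is higher overall.

decreases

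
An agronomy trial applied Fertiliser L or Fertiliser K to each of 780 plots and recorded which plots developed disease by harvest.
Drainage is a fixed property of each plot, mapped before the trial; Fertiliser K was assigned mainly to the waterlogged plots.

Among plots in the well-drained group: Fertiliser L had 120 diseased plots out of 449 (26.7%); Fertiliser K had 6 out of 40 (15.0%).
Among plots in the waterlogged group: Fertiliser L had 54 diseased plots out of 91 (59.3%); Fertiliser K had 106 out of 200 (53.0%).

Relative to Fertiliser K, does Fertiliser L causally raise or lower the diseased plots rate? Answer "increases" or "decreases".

increases

The imbalance in field drainage arose from how plots were allocated, not from anything the fertiliser did; and field drainage independently affects the outcome. The pooled gap is confounded — condition on field drainage.
Within each level — well-drained: 26.7% vs 15.0%; waterlogged: 59.3% vs 53.0% — Fertiliser K is lower every time.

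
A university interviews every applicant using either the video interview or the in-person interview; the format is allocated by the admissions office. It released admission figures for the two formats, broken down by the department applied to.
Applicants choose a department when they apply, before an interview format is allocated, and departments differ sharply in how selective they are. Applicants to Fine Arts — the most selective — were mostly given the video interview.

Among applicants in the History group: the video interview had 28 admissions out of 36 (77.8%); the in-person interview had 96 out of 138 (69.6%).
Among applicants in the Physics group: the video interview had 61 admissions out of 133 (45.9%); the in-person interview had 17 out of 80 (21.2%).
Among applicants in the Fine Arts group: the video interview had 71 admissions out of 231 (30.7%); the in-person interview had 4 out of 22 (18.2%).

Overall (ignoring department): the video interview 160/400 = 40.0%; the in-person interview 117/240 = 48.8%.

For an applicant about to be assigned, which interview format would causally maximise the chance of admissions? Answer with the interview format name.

The department-specific comparison favours the video interview throughout, but the pooled figures favour the in-person interview. The question is whether to condition on department.
Here department is a common cause — it drives both which interview format a case falls under and the outcome. The crude comparison mixes populations; the stratum-specific rates are the causally relevant ones.
Within each level — History: 77.8% vs 69.6%; Physics: 45.9% vs 21.2%; Fine Arts: 30.7% vs 18.2% — the video interview is higher every time.

the video interview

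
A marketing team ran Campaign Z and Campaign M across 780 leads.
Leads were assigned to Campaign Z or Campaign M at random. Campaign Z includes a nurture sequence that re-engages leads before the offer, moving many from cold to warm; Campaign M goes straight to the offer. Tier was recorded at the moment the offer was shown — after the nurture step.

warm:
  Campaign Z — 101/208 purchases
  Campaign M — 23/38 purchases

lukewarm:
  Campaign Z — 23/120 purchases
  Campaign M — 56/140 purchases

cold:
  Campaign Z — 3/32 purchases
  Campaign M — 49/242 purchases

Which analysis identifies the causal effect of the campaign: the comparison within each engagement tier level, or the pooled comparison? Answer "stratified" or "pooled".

pooled

Stratifying would compare campaigns among leads the campaigns themselves sorted into engagement tier groups — a form of selection on an intermediate. The unconditioned pooled rates give the total causal effect.
Pooled: Campaign Z 35.3% vs Campaign M 30.5%; Campaign Z is higher overall.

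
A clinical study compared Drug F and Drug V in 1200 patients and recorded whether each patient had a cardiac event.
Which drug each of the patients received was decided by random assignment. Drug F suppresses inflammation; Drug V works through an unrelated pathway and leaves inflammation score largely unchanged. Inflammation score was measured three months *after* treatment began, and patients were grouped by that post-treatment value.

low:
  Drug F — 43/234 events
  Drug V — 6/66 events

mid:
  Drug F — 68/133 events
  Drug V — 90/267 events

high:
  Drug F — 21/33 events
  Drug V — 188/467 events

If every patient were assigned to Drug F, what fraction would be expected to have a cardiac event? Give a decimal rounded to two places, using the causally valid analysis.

0.33

Because the drug influences inflammation score, inflammation score is a post-treatment mediator, not a confounder. Stratifying on it would bias the estimate; the causal effect is the crude pooled difference.
So P(outcome | do(Drug F)) is just the pooled rate for Drug F: 132/400 = 0.330.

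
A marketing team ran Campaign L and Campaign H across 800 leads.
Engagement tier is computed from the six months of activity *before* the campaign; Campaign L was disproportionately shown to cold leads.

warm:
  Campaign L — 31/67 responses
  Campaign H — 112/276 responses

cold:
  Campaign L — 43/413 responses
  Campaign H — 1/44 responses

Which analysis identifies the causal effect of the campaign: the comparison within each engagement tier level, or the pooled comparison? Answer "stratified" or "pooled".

Within every engagement tier level Campaign L has the higher rate, yet pooled Campaign H does — Simpson's reversal.
Engagement tier satisfies the back-door criterion: it is not a descendant of the campaign, and it blocks the spurious path from campaign to outcome. Adjusting for it (i.e., using the within-engagement tier rates) gives the causal effect.
Within each level — warm: 46.3% vs 40.6%; cold: 10.4% vs 2.3% — Campaign L is higher every time.

stratified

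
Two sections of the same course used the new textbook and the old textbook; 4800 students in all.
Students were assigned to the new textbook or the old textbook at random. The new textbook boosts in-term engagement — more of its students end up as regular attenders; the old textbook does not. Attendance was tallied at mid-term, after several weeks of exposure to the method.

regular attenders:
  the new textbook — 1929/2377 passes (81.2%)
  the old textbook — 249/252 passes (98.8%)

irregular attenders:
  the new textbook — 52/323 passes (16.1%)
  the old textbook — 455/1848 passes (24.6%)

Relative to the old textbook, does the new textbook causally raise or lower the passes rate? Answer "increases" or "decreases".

The mid-term attendance-specific comparison favours the old textbook throughout, but the pooled figures favour the new textbook. The question is whether to condition on mid-term attendance.
Mid-term attendance is downstream of the teaching method. One should not condition on a consequence of treatment, so the overall rates are the right comparison.
Pooled: the new textbook 73.4% vs the old textbook 33.5%; the new textbook is higher overall.

increases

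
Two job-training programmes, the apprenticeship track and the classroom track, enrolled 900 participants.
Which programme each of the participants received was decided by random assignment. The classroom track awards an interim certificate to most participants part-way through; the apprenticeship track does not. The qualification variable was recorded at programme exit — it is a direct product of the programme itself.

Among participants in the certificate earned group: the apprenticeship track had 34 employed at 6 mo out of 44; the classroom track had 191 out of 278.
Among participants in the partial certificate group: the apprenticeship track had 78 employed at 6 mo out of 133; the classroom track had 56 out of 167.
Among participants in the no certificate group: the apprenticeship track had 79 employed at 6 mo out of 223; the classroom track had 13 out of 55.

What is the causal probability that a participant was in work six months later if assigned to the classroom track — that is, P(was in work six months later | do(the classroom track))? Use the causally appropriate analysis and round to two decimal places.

The qualification attained during the programme-specific comparison favours the apprenticeship track throughout, but the pooled figures favour the classroom track. The question is whether to condition on qualification attained during the programme.
Qualification attained during the programme lies on the pathway programme → qualification attained during the programme → outcome, so adjusting for it blocks the indirect effect. For the total causal effect of programme, use the unadjusted pooled rates.
So P(outcome | do(the classroom track)) is just the pooled rate for the classroom track: 260/500 = 0.520.

0.52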